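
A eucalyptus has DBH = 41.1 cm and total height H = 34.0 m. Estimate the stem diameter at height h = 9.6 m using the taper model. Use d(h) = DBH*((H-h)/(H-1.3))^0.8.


Taper: d(h) = DBH * ((H - h) / (H - 1.3))^0.8
Numerator = H - h = 34.0 - 9.6 = 24.4 m
Denominator = H - 1.3 = 34.0 - 1.3 = 32.7 m
Ratio = 24.4 / 32.7 = 0.74618
d = 41.1 * 0.74618^0.8 = 32.5 cm

32.5


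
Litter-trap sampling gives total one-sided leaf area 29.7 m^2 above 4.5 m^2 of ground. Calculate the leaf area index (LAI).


Formula: LAI = total leaf area / ground area  (dimensionless)
LAI = 29.7 m^2 / 4.5 m^2
LAI = 6.6

6.6


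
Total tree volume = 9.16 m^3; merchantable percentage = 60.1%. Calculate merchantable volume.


Formula: MV = V_total * (merchantable_pct / 100)
Merchantable fraction = 60.1% / 100 = 0.601
MV = 9.16 m^3 * 0.601 = 5.505 m^3

5.505


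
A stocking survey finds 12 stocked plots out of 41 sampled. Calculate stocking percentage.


Formula: Stocking % = stocked plots / total plots * 100
Stocking = 12 / 41 * 100
Stocking = 0.2927 * 100 = 29.3%

29.3


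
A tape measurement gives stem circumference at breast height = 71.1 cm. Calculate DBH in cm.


Formula: DBH = C / pi
DBH = 71.1 / pi
pi = 3.14159...
DBH = 22.6 cm

22.6


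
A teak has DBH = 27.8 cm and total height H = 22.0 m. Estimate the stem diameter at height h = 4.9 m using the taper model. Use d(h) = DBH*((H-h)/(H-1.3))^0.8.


Taper: d(h) = DBH * ((H - h) / (H - 1.3))^0.8
Numerator = H - h = 22.0 - 4.9 = 17.1 m
Denominator = H - 1.3 = 22.0 - 1.3 = 20.7 m
Ratio = 17.1 / 20.7 = 0.82609
d = 27.8 * 0.82609^0.8 = 23.9 cm

23.9


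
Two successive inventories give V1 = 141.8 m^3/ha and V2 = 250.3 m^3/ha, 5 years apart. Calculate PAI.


Formula: PAI = (V_T2 - V_T1) / (T2 - T1)
Volume increment = 250.3 - 141.8 = 108.5 m^3/ha
PAI = 108.5 / 5 = 21.7 m^3/ha/year

21.7


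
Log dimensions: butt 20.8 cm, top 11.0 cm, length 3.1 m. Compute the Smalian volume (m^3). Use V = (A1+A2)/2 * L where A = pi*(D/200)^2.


Smalian: V = (A1 + A2)/2 * L,  A = pi*(D/200)^2
A1 = pi*(20.8/200)^2 = 0.033979 m^2
A2 = pi*(11.0/200)^2 = 0.009503 m^2
V = (0.033979+0.009503)/2*3.1 = 0.0674 m^3

0.0674


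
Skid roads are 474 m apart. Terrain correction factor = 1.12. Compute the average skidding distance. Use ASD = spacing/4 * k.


Formula: ASD = (spacing / 4) * correction
Uncorrected distance = spacing / 4 = 474 / 4 = 118.5 m
ASD = 118.5 * 1.12 = 133 m

133


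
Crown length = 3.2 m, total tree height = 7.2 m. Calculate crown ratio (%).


Formula: Crown Ratio = (Crown Length / Total Height) * 100
CR = (3.2 m / 7.2 m) * 100
CR = 0.4444 * 100 = 44.4%

44.4


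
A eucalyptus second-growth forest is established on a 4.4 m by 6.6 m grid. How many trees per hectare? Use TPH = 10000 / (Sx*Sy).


Formula: TPH = 10000 m^2/ha / (spacing_x * spacing_y)
Area per tree = 4.4 m * 6.6 m = 29.04 m^2
TPH = 10000 / 29.04 = 344 trees/ha

344


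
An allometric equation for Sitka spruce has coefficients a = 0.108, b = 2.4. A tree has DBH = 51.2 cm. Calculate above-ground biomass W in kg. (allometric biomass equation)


Formula: W = a * DBH^b  (allometric power law)
DBH^b = 51.2^2.4 = 12654.585
W = 0.108 * 12654.585 = 1366.7 kg

1366.7


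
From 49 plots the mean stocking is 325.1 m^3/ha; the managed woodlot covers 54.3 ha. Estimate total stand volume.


Formula: Total Volume = Mean Volume per ha * Total Area
Total Volume = 325.1 m^3/ha * 54.3 ha
Total Volume = 17653 m^3

17653


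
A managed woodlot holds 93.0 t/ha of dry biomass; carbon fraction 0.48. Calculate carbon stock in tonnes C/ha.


Formula: Carbon Stock = Biomass * Carbon Fraction
C = 93.0 t/ha * 0.48
C = 44.6 t C/ha

44.6


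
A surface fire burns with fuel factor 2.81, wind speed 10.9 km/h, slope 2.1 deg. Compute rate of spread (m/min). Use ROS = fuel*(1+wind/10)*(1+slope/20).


Formula: ROS = fuel * (1 + wind/10) * (1 + slope/20)
Wind factor = 1 + 10.9/10 = 2.09
Slope factor = 1 + 2.1/20 = 1.105
ROS = 2.81 * 2.09 * 1.105 = 6.49 m/min

6.49


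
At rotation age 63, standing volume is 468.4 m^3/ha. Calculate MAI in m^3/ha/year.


Formula: MAI = Total Volume / Stand Age
MAI = 468.4 m^3/ha / 63 years
MAI = 7.43 m^3/ha/year

7.43


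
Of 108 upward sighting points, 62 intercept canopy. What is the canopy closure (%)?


Formula: Canopy closure = covered points / total points * 100
Closure = 62 / 108 * 100
Closure = 0.5741 * 100 = 57.4%

57.4


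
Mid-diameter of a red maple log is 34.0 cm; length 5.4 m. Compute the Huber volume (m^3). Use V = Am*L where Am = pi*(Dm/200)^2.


Huber: V = Am * L,  Am = pi*(Dm/200)^2
Am = pi*(34.0/200)^2 = 0.090792 m^2
V = 0.090792*5.4 = 0.4903 m^3

0.4903


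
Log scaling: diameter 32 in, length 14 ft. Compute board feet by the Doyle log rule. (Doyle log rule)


Doyle: BF = (D - 4)^2 * L / 16
Adjusted diameter = 32 - 4 = 28 in
(D-4)^2 = 28^2 = 784
BF = 784 * 14 / 16 = 686 BF

686


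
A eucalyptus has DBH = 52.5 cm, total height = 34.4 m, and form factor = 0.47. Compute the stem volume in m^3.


Formula: V = pi * (DBH/200)^2 * H * ff
Radius = DBH/200 = 52.5/200 = 0.2625 m
Radius^2 = 0.2625^2 = 0.06890625 m^2
V = pi * 0.06890625 * 34.4 * 0.47
V = 3.5 m^3

3.5


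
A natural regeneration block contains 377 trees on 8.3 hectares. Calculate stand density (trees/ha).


Formula: Stand Density = N_trees / Area_ha
Density = 377 trees / 8.3 ha
Density = 45 trees/ha

45


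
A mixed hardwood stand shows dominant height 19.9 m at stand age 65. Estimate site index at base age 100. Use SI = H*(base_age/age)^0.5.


Formula: SI = H_dom * (base_age / age)^0.5
Age ratio = 100 / 65 = 1.53846
sqrt(age_ratio) = 1.24035
SI = 19.9 * 1.24035 = 24.7 m

24.7


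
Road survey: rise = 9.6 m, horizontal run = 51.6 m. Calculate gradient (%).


Formula: Gradient = rise / run * 100
Gradient = 9.6 / 51.6 * 100 = 18.6%

18.6


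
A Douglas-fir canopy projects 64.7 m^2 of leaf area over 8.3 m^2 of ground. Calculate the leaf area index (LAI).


Formula: LAI = total leaf area / ground area  (dimensionless)
LAI = 64.7 m^2 / 8.3 m^2
LAI = 7.8

7.8


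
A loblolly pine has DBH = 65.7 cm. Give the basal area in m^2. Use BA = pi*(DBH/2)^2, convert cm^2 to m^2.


Formula: BA = pi * (DBH/2)^2 / 10000  (cm^2 to m^2)
Radius = DBH/2 = 65.7/2 = 32.85 cm
BA = pi * 32.85^2 / 10000
   = 3390.1633 cm^2 / 10000
   = 0.339 m^2

0.339


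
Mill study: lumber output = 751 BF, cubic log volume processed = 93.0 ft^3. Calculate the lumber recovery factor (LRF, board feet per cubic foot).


Formula: LRF = Lumber Output (BF) / Log Input (ft^3)
LRF = 751 BF / 93.0 ft^3
LRF = 8.08 BF/ft^3

8.08


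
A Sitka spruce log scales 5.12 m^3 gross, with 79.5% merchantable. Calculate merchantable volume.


Formula: MV = V_total * (merchantable_pct / 100)
Merchantable fraction = 79.5% / 100 = 0.795
MV = 5.12 m^3 * 0.795 = 4.07 m^3

4.07


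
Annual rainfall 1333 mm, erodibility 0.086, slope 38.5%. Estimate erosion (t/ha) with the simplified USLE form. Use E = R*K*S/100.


Formula: E = R * K * S / 100  (simplified USLE)
R * K = 1333 * 0.086 = 114.638
E = 114.638 * 38.5 / 100 = 44.14 t/ha

44.14


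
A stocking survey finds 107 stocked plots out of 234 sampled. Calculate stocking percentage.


Formula: Stocking % = stocked plots / total plots * 100
Stocking = 107 / 234 * 100
Stocking = 0.4573 * 100 = 45.7%

45.7


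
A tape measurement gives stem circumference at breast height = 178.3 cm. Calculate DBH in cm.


Formula: DBH = C / pi
DBH = 178.3 / pi
pi = 3.14159...
DBH = 56.8 cm

56.8


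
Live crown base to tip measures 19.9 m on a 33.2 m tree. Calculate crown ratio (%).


Formula: Crown Ratio = (Crown Length / Total Height) * 100
CR = (19.9 m / 33.2 m) * 100
CR = 0.5994 * 100 = 59.9%

59.9


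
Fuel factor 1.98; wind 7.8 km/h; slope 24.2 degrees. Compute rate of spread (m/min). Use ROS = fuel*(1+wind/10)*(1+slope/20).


Formula: ROS = fuel * (1 + wind/10) * (1 + slope/20)
Wind factor = 1 + 7.8/10 = 1.78
Slope factor = 1 + 24.2/20 = 2.21
ROS = 1.98 * 1.78 * 2.21 = 7.79 m/min

7.79


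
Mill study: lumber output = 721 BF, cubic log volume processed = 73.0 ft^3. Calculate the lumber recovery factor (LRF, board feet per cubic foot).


Formula: LRF = Lumber Output (BF) / Log Input (ft^3)
LRF = 721 BF / 73.0 ft^3
LRF = 9.88 BF/ft^3

9.88


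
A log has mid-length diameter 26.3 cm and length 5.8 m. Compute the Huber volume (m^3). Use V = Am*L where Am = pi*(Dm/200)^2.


Huber: V = Am * L,  Am = pi*(Dm/200)^2
Am = pi*(26.3/200)^2 = 0.054325 m^2
V = 0.054325*5.8 = 0.3151 m^3

0.3151


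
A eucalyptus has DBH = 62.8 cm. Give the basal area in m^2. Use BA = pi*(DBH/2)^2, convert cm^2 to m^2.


Formula: BA = pi * (DBH/2)^2 / 10000  (cm^2 to m^2)
Radius = DBH/2 = 62.8/2 = 31.4 cm
BA = pi * 31.4^2 / 10000
   = 3097.4847 cm^2 / 10000
   = 0.3097 m^2

0.3097


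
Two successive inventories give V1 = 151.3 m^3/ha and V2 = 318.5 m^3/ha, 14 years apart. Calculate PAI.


Formula: PAI = (V_T2 - V_T1) / (T2 - T1)
Volume increment = 318.5 - 151.3 = 167.2 m^3/ha
PAI = 167.2 / 14 = 11.94 m^3/ha/year

11.94


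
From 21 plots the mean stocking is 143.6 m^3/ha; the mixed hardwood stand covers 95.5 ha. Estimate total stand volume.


Formula: Total Volume = Mean Volume per ha * Total Area
Total Volume = 143.6 m^3/ha * 95.5 ha
Total Volume = 13714 m^3

13714


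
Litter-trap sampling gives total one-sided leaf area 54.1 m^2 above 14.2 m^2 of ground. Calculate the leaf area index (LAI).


Formula: LAI = total leaf area / ground area  (dimensionless)
LAI = 54.1 m^2 / 14.2 m^2
LAI = 3.81

3.81


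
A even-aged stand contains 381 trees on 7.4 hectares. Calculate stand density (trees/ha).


Formula: Stand Density = N_trees / Area_ha
Density = 381 trees / 7.4 ha
Density = 51 trees/ha

51


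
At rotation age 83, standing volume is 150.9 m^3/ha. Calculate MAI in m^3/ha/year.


Formula: MAI = Total Volume / Stand Age
MAI = 150.9 m^3/ha / 83 years
MAI = 1.82 m^3/ha/year

1.82


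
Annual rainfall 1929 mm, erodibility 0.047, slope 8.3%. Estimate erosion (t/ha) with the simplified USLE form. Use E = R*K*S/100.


Formula: E = R * K * S / 100  (simplified USLE)
R * K = 1929 * 0.047 = 90.663
E = 90.663 * 8.3 / 100 = 7.53 t/ha

7.53


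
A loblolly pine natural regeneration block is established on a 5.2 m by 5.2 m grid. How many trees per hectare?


Formula: TPH = 10000 m^2/ha / (spacing_x * spacing_y)
Area per tree = 5.2 m * 5.2 m = 27.04 m^2
TPH = 10000 / 27.04 = 370 trees/ha

370


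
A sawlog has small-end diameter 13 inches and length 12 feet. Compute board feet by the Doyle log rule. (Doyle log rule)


Doyle: BF = (D - 4)^2 * L / 16
Adjusted diameter = 13 - 4 = 9 in
(D-4)^2 = 9^2 = 81
BF = 81 * 12 / 16 = 61 BF

61


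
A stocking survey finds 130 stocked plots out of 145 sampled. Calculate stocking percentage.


Formula: Stocking % = stocked plots / total plots * 100
Stocking = 130 / 145 * 100
Stocking = 0.8966 * 100 = 89.7%

89.7


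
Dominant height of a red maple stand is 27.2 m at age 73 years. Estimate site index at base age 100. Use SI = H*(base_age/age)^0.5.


Formula: SI = H_dom * (base_age / age)^0.5
Age ratio = 100 / 73 = 1.36986
sqrt(age_ratio) = 1.17041
SI = 27.2 * 1.17041 = 31.8 m

31.8


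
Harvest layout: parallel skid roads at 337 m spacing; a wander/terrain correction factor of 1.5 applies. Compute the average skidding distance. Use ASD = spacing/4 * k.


Formula: ASD = (spacing / 4) * correction
Uncorrected distance = spacing / 4 = 337 / 4 = 84.25 m
ASD = 84.25 * 1.5 = 126 m

126


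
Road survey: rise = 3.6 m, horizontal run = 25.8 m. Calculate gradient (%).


Formula: Gradient = rise / run * 100
Gradient = 3.6 / 25.8 * 100 = 14.0%

14.0


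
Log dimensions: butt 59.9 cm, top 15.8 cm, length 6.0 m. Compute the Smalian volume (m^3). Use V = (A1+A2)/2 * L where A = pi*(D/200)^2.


Smalian: V = (A1 + A2)/2 * L,  A = pi*(D/200)^2
A1 = pi*(59.9/200)^2 = 0.281802 m^2
A2 = pi*(15.8/200)^2 = 0.019607 m^2
V = (0.281802+0.019607)/2*6.0 = 0.9042 m^3

0.9042


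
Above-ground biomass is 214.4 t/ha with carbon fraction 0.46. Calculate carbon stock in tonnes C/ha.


Formula: Carbon Stock = Biomass * Carbon Fraction
C = 214.4 t/ha * 0.46
C = 98.6 t C/ha

98.6


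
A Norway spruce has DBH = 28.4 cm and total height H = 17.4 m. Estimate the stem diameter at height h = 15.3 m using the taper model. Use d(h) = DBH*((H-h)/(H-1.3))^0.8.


Taper: d(h) = DBH * ((H - h) / (H - 1.3))^0.8
Numerator = H - h = 17.4 - 15.3 = 2.1 m
Denominator = H - 1.3 = 17.4 - 1.3 = 16.1 m
Ratio = 2.1 / 16.1 = 0.13043
d = 28.4 * 0.13043^0.8 = 5.6 cm

5.6


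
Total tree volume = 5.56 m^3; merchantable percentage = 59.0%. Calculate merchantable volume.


Formula: MV = V_total * (merchantable_pct / 100)
Merchantable fraction = 59.0% / 100 = 0.59
MV = 5.56 m^3 * 0.59 = 3.28 m^3

3.28


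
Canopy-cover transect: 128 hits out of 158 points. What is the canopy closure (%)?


Formula: Canopy closure = covered points / total points * 100
Closure = 128 / 158 * 100
Closure = 0.8101 * 100 = 81.0%

81.0


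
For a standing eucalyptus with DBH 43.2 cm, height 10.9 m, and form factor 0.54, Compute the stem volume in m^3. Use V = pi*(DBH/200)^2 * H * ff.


Formula: V = pi * (DBH/200)^2 * H * ff
Radius = DBH/200 = 43.2/200 = 0.216 m
Radius^2 = 0.216^2 = 0.046656 m^2
V = pi * 0.046656 * 10.9 * 0.54
V = 0.863 m^3

0.863


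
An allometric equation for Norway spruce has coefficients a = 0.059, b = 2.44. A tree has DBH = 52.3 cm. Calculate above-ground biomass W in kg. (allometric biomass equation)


Formula: W = a * DBH^b  (allometric power law)
DBH^b = 52.3^2.44 = 15600.7013
W = 0.059 * 15600.7013 = 920.4 kg

920.4


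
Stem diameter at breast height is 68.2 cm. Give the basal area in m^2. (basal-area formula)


Formula: BA = pi * (DBH/2)^2 / 10000  (cm^2 to m^2)
Radius = DBH/2 = 68.2/2 = 34.1 cm
BA = pi * 34.1^2 / 10000
   = 3653.0754 cm^2 / 10000
   = 0.3653 m^2

0.3653


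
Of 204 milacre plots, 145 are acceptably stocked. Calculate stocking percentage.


Formula: Stocking % = stocked plots / total plots * 100
Stocking = 145 / 204 * 100
Stocking = 0.7108 * 100 = 71.1%

71.1


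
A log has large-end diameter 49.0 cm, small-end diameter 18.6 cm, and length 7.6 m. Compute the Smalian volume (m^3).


Smalian: V = (A1 + A2)/2 * L,  A = pi*(D/200)^2
A1 = pi*(49.0/200)^2 = 0.188574 m^2
A2 = pi*(18.6/200)^2 = 0.027172 m^2
V = (0.188574+0.027172)/2*7.6 = 0.8198 m^3

0.8198


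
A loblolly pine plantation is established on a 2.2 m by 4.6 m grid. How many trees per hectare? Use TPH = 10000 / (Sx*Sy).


Formula: TPH = 10000 m^2/ha / (spacing_x * spacing_y)
Area per tree = 2.2 m * 4.6 m = 10.12 m^2
TPH = 10000 / 10.12 = 988 trees/ha

988


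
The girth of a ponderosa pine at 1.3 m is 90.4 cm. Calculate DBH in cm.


Formula: DBH = C / pi
DBH = 90.4 / pi
pi = 3.14159...
DBH = 28.8 cm

28.8


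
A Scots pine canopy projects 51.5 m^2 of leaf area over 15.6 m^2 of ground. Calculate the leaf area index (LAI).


Formula: LAI = total leaf area / ground area  (dimensionless)
LAI = 51.5 m^2 / 15.6 m^2
LAI = 3.3

3.3


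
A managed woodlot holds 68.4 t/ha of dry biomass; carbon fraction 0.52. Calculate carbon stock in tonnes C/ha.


Formula: Carbon Stock = Biomass * Carbon Fraction
C = 68.4 t/ha * 0.52
C = 35.6 t C/ha

35.6


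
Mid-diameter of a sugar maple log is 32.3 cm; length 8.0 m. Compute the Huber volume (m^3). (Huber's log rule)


Huber: V = Am * L,  Am = pi*(Dm/200)^2
Am = pi*(32.3/200)^2 = 0.08194 m^2
V = 0.08194*8.0 = 0.6555 m^3

0.6555


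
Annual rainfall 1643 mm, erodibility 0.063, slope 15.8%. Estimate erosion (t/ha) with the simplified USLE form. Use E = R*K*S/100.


Formula: E = R * K * S / 100  (simplified USLE)
R * K = 1643 * 0.063 = 103.509
E = 103.509 * 15.8 / 100 = 16.35 t/ha

16.35


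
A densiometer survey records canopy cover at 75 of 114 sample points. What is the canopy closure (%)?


Formula: Canopy closure = covered points / total points * 100
Closure = 75 / 114 * 100
Closure = 0.6579 * 100 = 65.8%

65.8


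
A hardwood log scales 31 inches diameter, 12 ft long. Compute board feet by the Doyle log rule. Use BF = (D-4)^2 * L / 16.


Doyle: BF = (D - 4)^2 * L / 16
Adjusted diameter = 31 - 4 = 27 in
(D-4)^2 = 27^2 = 729
BF = 729 * 12 / 16 = 547 BF

547


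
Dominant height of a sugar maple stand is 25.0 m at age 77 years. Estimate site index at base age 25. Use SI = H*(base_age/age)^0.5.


Formula: SI = H_dom * (base_age / age)^0.5
Age ratio = 25 / 77 = 0.32468
sqrt(age_ratio) = 0.5698
SI = 25.0 * 0.5698 = 14.2 m

14.2


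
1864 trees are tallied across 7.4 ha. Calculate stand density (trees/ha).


Formula: Stand Density = N_trees / Area_ha
Density = 1864 trees / 7.4 ha
Density = 252 trees/ha

252


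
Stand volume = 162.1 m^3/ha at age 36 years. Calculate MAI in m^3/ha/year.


Formula: MAI = Total Volume / Stand Age
MAI = 162.1 m^3/ha / 36 years
MAI = 4.5 m^3/ha/year

4.5


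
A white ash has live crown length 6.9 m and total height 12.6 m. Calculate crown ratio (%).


Formula: Crown Ratio = (Crown Length / Total Height) * 100
CR = (6.9 m / 12.6 m) * 100
CR = 0.5476 * 100 = 54.8%

54.8


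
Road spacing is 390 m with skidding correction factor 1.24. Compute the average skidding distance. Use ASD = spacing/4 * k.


Formula: ASD = (spacing / 4) * correction
Uncorrected distance = spacing / 4 = 390 / 4 = 97.5 m
ASD = 97.5 * 1.24 = 121 m

121


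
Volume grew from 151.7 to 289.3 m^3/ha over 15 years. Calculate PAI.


Formula: PAI = (V_T2 - V_T1) / (T2 - T1)
Volume increment = 289.3 - 151.7 = 137.6 m^3/ha
PAI = 137.6 / 15 = 9.17 m^3/ha/year

9.17


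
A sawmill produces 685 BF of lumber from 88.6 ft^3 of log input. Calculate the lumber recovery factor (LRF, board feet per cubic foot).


Formula: LRF = Lumber Output (BF) / Log Input (ft^3)
LRF = 685 BF / 88.6 ft^3
LRF = 7.73 BF/ft^3

7.73


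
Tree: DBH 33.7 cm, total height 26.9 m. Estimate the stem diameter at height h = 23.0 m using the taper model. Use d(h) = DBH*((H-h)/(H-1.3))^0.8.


Taper: d(h) = DBH * ((H - h) / (H - 1.3))^0.8
Numerator = H - h = 26.9 - 23.0 = 3.9 m
Denominator = H - 1.3 = 26.9 - 1.3 = 25.6 m
Ratio = 3.9 / 25.6 = 0.15234
d = 33.7 * 0.15234^0.8 = 7.5 cm

7.5


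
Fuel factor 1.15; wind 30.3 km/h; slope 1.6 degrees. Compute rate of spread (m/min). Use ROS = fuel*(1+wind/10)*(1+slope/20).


Formula: ROS = fuel * (1 + wind/10) * (1 + slope/20)
Wind factor = 1 + 30.3/10 = 4.03
Slope factor = 1 + 1.6/20 = 1.08
ROS = 1.15 * 4.03 * 1.08 = 5.01 m/min

5.01


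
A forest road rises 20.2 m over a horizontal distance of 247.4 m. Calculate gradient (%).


Formula: Gradient = rise / run * 100
Gradient = 20.2 / 247.4 * 100 = 8.2%

8.2


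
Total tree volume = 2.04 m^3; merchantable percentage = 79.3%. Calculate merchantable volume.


Formula: MV = V_total * (merchantable_pct / 100)
Merchantable fraction = 79.3% / 100 = 0.793
MV = 2.04 m^3 * 0.793 = 1.618 m^3

1.618


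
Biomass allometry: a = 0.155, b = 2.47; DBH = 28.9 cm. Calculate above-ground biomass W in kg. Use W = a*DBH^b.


Formula: W = a * DBH^b  (allometric power law)
DBH^b = 28.9^2.47 = 4058.9871
W = 0.155 * 4058.9871 = 629.1 kg

629.1


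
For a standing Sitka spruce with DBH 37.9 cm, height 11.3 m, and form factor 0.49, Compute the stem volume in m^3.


Formula: V = pi * (DBH/200)^2 * H * ff
Radius = DBH/200 = 37.9/200 = 0.1895 m
Radius^2 = 0.1895^2 = 0.03591025 m^2
V = pi * 0.03591025 * 11.3 * 0.49
V = 0.625 m^3

0.625


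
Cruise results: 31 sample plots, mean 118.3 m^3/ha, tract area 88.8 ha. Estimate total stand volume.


Formula: Total Volume = Mean Volume per ha * Total Area
Total Volume = 118.3 m^3/ha * 88.8 ha
Total Volume = 10505 m^3

10505


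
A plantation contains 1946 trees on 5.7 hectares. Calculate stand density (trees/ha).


Formula: Stand Density = N_trees / Area_ha
Density = 1946 trees / 5.7 ha
Density = 341 trees/ha

341


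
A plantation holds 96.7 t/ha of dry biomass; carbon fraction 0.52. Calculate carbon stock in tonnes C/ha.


Formula: Carbon Stock = Biomass * Carbon Fraction
C = 96.7 t/ha * 0.52
C = 50.3 t C/ha

50.3


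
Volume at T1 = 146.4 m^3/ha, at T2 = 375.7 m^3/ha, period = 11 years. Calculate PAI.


Formula: PAI = (V_T2 - V_T1) / (T2 - T1)
Volume increment = 375.7 - 146.4 = 229.3 m^3/ha
PAI = 229.3 / 11 = 20.85 m^3/ha/year

20.85


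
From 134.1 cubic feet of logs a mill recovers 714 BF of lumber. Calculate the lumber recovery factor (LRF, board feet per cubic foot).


Formula: LRF = Lumber Output (BF) / Log Input (ft^3)
LRF = 714 BF / 134.1 ft^3
LRF = 5.32 BF/ft^3

5.32


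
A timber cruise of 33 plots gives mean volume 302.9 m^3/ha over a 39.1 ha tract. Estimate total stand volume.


Formula: Total Volume = Mean Volume per ha * Total Area
Total Volume = 302.9 m^3/ha * 39.1 ha
Total Volume = 11843 m^3

11843


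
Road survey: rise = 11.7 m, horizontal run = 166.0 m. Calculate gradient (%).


Formula: Gradient = rise / run * 100
Gradient = 11.7 / 166.0 * 100 = 7.0%

7.0


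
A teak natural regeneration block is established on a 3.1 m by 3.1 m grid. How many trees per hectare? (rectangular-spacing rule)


Formula: TPH = 10000 m^2/ha / (spacing_x * spacing_y)
Area per tree = 3.1 m * 3.1 m = 9.61 m^2
TPH = 10000 / 9.61 = 1041 trees/ha

1041


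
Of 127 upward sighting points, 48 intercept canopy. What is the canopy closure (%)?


Formula: Canopy closure = covered points / total points * 100
Closure = 48 / 127 * 100
Closure = 0.378 * 100 = 37.8%

37.8


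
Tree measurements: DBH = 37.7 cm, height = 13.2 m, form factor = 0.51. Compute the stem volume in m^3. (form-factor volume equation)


Formula: V = pi * (DBH/200)^2 * H * ff
Radius = DBH/200 = 37.7/200 = 0.1885 m
Radius^2 = 0.1885^2 = 0.03553225 m^2
V = pi * 0.03553225 * 13.2 * 0.51
V = 0.751 m^3

0.751


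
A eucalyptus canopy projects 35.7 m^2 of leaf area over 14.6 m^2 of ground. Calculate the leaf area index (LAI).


Formula: LAI = total leaf area / ground area  (dimensionless)
LAI = 35.7 m^2 / 14.6 m^2
LAI = 2.45

2.45


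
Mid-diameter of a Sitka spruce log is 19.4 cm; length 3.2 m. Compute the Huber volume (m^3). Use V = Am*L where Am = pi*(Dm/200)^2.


Huber: V = Am * L,  Am = pi*(Dm/200)^2
Am = pi*(19.4/200)^2 = 0.029559 m^2
V = 0.029559*3.2 = 0.0946 m^3

0.0946


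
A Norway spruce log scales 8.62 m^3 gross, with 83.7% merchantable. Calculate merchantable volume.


Formula: MV = V_total * (merchantable_pct / 100)
Merchantable fraction = 83.7% / 100 = 0.837
MV = 8.62 m^3 * 0.837 = 7.215 m^3

7.215


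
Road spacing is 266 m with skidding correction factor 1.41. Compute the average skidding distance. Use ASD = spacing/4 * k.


Formula: ASD = (spacing / 4) * correction
Uncorrected distance = spacing / 4 = 266 / 4 = 66.5 m
ASD = 66.5 * 1.41 = 94 m

94


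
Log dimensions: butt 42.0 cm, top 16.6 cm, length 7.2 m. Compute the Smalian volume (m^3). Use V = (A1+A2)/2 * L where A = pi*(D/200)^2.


Smalian: V = (A1 + A2)/2 * L,  A = pi*(D/200)^2
A1 = pi*(42.0/200)^2 = 0.138544 m^2
A2 = pi*(16.6/200)^2 = 0.021642 m^2
V = (0.138544+0.021642)/2*7.2 = 0.5767 m^3

0.5767


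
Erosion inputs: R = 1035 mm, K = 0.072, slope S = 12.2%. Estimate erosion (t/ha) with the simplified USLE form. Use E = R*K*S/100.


Formula: E = R * K * S / 100  (simplified USLE)
R * K = 1035 * 0.072 = 74.52
E = 74.52 * 12.2 / 100 = 9.09 t/ha

9.09


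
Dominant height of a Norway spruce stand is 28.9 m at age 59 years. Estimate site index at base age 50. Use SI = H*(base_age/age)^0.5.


Formula: SI = H_dom * (base_age / age)^0.5
Age ratio = 50 / 59 = 0.84746
sqrt(age_ratio) = 0.92057
SI = 28.9 * 0.92057 = 26.6 m

26.6


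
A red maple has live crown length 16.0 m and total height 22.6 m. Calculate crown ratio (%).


Formula: Crown Ratio = (Crown Length / Total Height) * 100
CR = (16.0 m / 22.6 m) * 100
CR = 0.708 * 100 = 70.8%

70.8


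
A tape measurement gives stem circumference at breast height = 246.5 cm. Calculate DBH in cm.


Formula: DBH = C / pi
DBH = 246.5 / pi
pi = 3.14159...
DBH = 78.5 cm

78.5


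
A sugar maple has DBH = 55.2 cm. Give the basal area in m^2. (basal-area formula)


Formula: BA = pi * (DBH/2)^2 / 10000  (cm^2 to m^2)
Radius = DBH/2 = 55.2/2 = 27.6 cm
BA = pi * 27.6^2 / 10000
   = 2393.1396 cm^2 / 10000
   = 0.2393 m^2

0.2393


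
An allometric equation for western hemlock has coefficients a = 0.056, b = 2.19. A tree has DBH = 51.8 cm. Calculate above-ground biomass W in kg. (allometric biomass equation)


Formula: W = a * DBH^b  (allometric power law)
DBH^b = 51.8^2.19 = 5680.4426
W = 0.056 * 5680.4426 = 318.1 kg

318.1


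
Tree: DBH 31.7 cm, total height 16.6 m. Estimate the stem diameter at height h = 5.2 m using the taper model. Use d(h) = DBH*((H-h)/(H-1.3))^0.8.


Taper: d(h) = DBH * ((H - h) / (H - 1.3))^0.8
Numerator = H - h = 16.6 - 5.2 = 11.4 m
Denominator = H - 1.3 = 16.6 - 1.3 = 15.3 m
Ratio = 11.4 / 15.3 = 0.7451
d = 31.7 * 0.7451^0.8 = 25.1 cm

25.1


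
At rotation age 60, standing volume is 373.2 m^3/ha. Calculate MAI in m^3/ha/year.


Formula: MAI = Total Volume / Stand Age
MAI = 373.2 m^3/ha / 60 years
MAI = 6.22 m^3/ha/year

6.22


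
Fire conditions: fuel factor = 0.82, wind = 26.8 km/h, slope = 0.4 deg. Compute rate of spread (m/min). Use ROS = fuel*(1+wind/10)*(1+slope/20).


Formula: ROS = fuel * (1 + wind/10) * (1 + slope/20)
Wind factor = 1 + 26.8/10 = 3.68
Slope factor = 1 + 0.4/20 = 1.02
ROS = 0.82 * 3.68 * 1.02 = 3.08 m/min

3.08


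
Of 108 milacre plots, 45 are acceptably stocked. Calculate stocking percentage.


Formula: Stocking % = stocked plots / total plots * 100
Stocking = 45 / 108 * 100
Stocking = 0.4167 * 100 = 41.7%

41.7


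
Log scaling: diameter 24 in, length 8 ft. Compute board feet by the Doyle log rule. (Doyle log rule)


Doyle: BF = (D - 4)^2 * L / 16
Adjusted diameter = 24 - 4 = 20 in
(D-4)^2 = 20^2 = 400
BF = 400 * 8 / 16 = 200 BF

200


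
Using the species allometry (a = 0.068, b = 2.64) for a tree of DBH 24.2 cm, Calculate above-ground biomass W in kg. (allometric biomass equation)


Formula: W = a * DBH^b  (allometric power law)
DBH^b = 24.2^2.64 = 4500.6223
W = 0.068 * 4500.6223 = 306.0 kg

306.0


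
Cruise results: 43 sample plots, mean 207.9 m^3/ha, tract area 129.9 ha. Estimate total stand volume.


Formula: Total Volume = Mean Volume per ha * Total Area
Total Volume = 207.9 m^3/ha * 129.9 ha
Total Volume = 27006 m^3

27006


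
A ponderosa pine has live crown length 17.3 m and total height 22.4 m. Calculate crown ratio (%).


Formula: Crown Ratio = (Crown Length / Total Height) * 100
CR = (17.3 m / 22.4 m) * 100
CR = 0.7723 * 100 = 77.2%

77.2


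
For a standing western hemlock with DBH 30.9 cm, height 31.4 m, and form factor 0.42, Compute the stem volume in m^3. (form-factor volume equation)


Formula: V = pi * (DBH/200)^2 * H * ff
Radius = DBH/200 = 30.9/200 = 0.1545 m
Radius^2 = 0.1545^2 = 0.02387025 m^2
V = pi * 0.02387025 * 31.4 * 0.42
V = 0.989 m^3

0.989


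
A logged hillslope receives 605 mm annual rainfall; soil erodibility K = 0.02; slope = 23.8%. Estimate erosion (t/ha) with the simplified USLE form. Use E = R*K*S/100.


Formula: E = R * K * S / 100  (simplified USLE)
R * K = 605 * 0.02 = 12.1
E = 12.1 * 23.8 / 100 = 2.88 t/ha

2.88


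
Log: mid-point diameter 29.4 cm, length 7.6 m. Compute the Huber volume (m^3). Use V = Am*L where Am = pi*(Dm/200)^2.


Huber: V = Am * L,  Am = pi*(Dm/200)^2
Am = pi*(29.4/200)^2 = 0.067887 m^2
V = 0.067887*7.6 = 0.5159 m^3

0.5159


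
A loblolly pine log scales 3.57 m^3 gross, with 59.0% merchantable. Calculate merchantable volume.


Formula: MV = V_total * (merchantable_pct / 100)
Merchantable fraction = 59.0% / 100 = 0.59
MV = 3.57 m^3 * 0.59 = 2.106 m^3

2.106


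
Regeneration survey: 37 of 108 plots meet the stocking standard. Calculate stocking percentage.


Formula: Stocking % = stocked plots / total plots * 100
Stocking = 37 / 108 * 100
Stocking = 0.3426 * 100 = 34.3%

34.3


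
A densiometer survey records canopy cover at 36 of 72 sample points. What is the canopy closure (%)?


Formula: Canopy closure = covered points / total points * 100
Closure = 36 / 72 * 100
Closure = 0.5 * 100 = 50.0%

50.0


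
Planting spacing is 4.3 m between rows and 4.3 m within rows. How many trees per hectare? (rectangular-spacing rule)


Formula: TPH = 10000 m^2/ha / (spacing_x * spacing_y)
Area per tree = 4.3 m * 4.3 m = 18.49 m^2
TPH = 10000 / 18.49 = 541 trees/ha

541


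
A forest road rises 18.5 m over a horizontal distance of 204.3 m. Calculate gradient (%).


Formula: Gradient = rise / run * 100
Gradient = 18.5 / 204.3 * 100 = 9.1%

9.1


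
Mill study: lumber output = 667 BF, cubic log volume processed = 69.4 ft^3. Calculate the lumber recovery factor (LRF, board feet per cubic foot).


Formula: LRF = Lumber Output (BF) / Log Input (ft^3)
LRF = 667 BF / 69.4 ft^3
LRF = 9.61 BF/ft^3

9.61


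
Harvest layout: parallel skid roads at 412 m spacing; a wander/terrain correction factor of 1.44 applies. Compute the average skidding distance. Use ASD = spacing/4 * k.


Formula: ASD = (spacing / 4) * correction
Uncorrected distance = spacing / 4 = 412 / 4 = 103 m
ASD = 103 * 1.44 = 148 m

148


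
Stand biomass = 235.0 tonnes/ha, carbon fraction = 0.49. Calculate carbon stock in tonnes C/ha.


Formula: Carbon Stock = Biomass * Carbon Fraction
C = 235.0 t/ha * 0.49
C = 115.2 t C/ha

115.2


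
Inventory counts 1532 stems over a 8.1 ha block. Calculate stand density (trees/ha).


Formula: Stand Density = N_trees / Area_ha
Density = 1532 trees / 8.1 ha
Density = 189 trees/ha

189


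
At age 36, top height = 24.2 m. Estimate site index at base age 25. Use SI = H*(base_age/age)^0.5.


Formula: SI = H_dom * (base_age / age)^0.5
Age ratio = 25 / 36 = 0.69444
sqrt(age_ratio) = 0.83333
SI = 24.2 * 0.83333 = 20.2 m

20.2


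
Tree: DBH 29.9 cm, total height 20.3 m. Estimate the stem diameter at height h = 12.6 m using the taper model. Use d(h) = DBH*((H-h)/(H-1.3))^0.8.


Taper: d(h) = DBH * ((H - h) / (H - 1.3))^0.8
Numerator = H - h = 20.3 - 12.6 = 7.7 m
Denominator = H - 1.3 = 20.3 - 1.3 = 19.0 m
Ratio = 7.7 / 19.0 = 0.40526
d = 29.9 * 0.40526^0.8 = 14.5 cm

14.5


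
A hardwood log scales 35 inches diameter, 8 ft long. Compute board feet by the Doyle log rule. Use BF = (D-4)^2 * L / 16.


Doyle: BF = (D - 4)^2 * L / 16
Adjusted diameter = 35 - 4 = 31 in
(D-4)^2 = 31^2 = 961
BF = 961 * 8 / 16 = 481 BF

481


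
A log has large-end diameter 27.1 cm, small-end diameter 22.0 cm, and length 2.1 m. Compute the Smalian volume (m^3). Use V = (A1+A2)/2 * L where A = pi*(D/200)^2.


Smalian: V = (A1 + A2)/2 * L,  A = pi*(D/200)^2
A1 = pi*(27.1/200)^2 = 0.05768 m^2
A2 = pi*(22.0/200)^2 = 0.038013 m^2
V = (0.05768+0.038013)/2*2.1 = 0.1005 m^3

0.1005


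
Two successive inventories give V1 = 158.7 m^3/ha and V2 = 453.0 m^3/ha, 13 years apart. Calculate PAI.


Formula: PAI = (V_T2 - V_T1) / (T2 - T1)
Volume increment = 453.0 - 158.7 = 294.3 m^3/ha
PAI = 294.3 / 13 = 22.64 m^3/ha/year

22.64


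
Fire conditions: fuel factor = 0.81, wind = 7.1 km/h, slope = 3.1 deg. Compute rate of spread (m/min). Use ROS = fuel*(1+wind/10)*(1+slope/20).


Formula: ROS = fuel * (1 + wind/10) * (1 + slope/20)
Wind factor = 1 + 7.1/10 = 1.71
Slope factor = 1 + 3.1/20 = 1.155
ROS = 0.81 * 1.71 * 1.155 = 1.6 m/min

1.6


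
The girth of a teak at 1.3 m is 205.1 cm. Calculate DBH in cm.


Formula: DBH = C / pi
DBH = 205.1 / pi
pi = 3.14159...
DBH = 65.3 cm

65.3


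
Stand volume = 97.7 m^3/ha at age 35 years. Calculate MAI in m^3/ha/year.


Formula: MAI = Total Volume / Stand Age
MAI = 97.7 m^3/ha / 35 years
MAI = 2.79 m^3/ha/year

2.79


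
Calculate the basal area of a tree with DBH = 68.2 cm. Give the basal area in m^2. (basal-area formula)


Formula: BA = pi * (DBH/2)^2 / 10000  (cm^2 to m^2)
Radius = DBH/2 = 68.2/2 = 34.1 cm
BA = pi * 34.1^2 / 10000
   = 3653.0754 cm^2 / 10000
   = 0.3653 m^2

0.3653


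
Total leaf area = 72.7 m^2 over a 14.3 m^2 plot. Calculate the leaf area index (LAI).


Formula: LAI = total leaf area / ground area  (dimensionless)
LAI = 72.7 m^2 / 14.3 m^2
LAI = 5.08

5.08


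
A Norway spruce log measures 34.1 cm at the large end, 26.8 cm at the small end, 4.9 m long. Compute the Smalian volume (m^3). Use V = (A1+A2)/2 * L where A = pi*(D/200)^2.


Smalian: V = (A1 + A2)/2 * L,  A = pi*(D/200)^2
A1 = pi*(34.1/200)^2 = 0.091327 m^2
A2 = pi*(26.8/200)^2 = 0.05641 m^2
V = (0.091327+0.05641)/2*4.9 = 0.362 m^3

0.362


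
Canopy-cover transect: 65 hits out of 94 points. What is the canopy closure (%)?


Formula: Canopy closure = covered points / total points * 100
Closure = 65 / 94 * 100
Closure = 0.6915 * 100 = 69.1%

69.1


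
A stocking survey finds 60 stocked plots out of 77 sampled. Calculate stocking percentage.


Formula: Stocking % = stocked plots / total plots * 100
Stocking = 60 / 77 * 100
Stocking = 0.7792 * 100 = 77.9%

77.9


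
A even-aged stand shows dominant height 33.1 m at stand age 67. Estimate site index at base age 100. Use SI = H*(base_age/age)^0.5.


Formula: SI = H_dom * (base_age / age)^0.5
Age ratio = 100 / 67 = 1.49254
sqrt(age_ratio) = 1.22169
SI = 33.1 * 1.22169 = 40.4 m

40.4


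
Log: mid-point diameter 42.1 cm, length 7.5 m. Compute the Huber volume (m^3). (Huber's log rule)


Huber: V = Am * L,  Am = pi*(Dm/200)^2
Am = pi*(42.1/200)^2 = 0.139205 m^2
V = 0.139205*7.5 = 1.044 m^3

1.044


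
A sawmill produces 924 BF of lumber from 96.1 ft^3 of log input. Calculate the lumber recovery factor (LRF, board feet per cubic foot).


Formula: LRF = Lumber Output (BF) / Log Input (ft^3)
LRF = 924 BF / 96.1 ft^3
LRF = 9.61 BF/ft^3

9.61


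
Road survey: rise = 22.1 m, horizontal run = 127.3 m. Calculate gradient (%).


Formula: Gradient = rise / run * 100
Gradient = 22.1 / 127.3 * 100 = 17.4%

17.4


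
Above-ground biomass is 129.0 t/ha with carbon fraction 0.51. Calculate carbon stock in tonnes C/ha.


Formula: Carbon Stock = Biomass * Carbon Fraction
C = 129.0 t/ha * 0.51
C = 65.8 t C/ha

65.8


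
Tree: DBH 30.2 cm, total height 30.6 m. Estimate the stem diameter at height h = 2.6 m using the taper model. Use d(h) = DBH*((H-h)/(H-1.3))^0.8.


Taper: d(h) = DBH * ((H - h) / (H - 1.3))^0.8
Numerator = H - h = 30.6 - 2.6 = 28.0 m
Denominator = H - 1.3 = 30.6 - 1.3 = 29.3 m
Ratio = 28.0 / 29.3 = 0.95563
d = 30.2 * 0.95563^0.8 = 29.1 cm

29.1


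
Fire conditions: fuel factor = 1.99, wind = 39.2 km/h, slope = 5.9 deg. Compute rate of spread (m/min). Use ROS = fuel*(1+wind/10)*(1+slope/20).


Formula: ROS = fuel * (1 + wind/10) * (1 + slope/20)
Wind factor = 1 + 39.2/10 = 4.92
Slope factor = 1 + 5.9/20 = 1.295
ROS = 1.99 * 4.92 * 1.295 = 12.68 m/min

12.68


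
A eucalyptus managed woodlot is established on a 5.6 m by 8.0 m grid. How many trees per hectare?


Formula: TPH = 10000 m^2/ha / (spacing_x * spacing_y)
Area per tree = 5.6 m * 8.0 m = 44.8 m^2
TPH = 10000 / 44.8 = 223 trees/ha

223


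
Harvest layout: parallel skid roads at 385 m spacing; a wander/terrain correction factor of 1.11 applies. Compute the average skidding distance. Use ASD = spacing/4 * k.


Formula: ASD = (spacing / 4) * correction
Uncorrected distance = spacing / 4 = 385 / 4 = 96.25 m
ASD = 96.25 * 1.11 = 107 m

107


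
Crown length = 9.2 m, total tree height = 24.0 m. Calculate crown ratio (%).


Formula: Crown Ratio = (Crown Length / Total Height) * 100
CR = (9.2 m / 24.0 m) * 100
CR = 0.3833 * 100 = 38.3%

38.3


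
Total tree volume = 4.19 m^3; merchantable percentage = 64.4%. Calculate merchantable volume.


Formula: MV = V_total * (merchantable_pct / 100)
Merchantable fraction = 64.4% / 100 = 0.644
MV = 4.19 m^3 * 0.644 = 2.698 m^3

2.698


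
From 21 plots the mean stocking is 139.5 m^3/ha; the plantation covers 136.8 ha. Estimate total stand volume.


Formula: Total Volume = Mean Volume per ha * Total Area
Total Volume = 139.5 m^3/ha * 136.8 ha
Total Volume = 19084 m^3

19084


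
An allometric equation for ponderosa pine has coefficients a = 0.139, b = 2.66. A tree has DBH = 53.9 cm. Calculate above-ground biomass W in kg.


Formula: W = a * DBH^b  (allometric power law)
DBH^b = 53.9^2.66 = 40366.9666
W = 0.139 * 40366.9666 = 5611.0 kg

5611.0


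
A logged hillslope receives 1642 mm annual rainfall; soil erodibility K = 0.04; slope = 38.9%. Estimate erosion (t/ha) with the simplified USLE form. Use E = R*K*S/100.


Formula: E = R * K * S / 100  (simplified USLE)
R * K = 1642 * 0.04 = 65.68
E = 65.68 * 38.9 / 100 = 25.55 t/ha

25.55


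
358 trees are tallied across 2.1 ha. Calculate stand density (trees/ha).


Formula: Stand Density = N_trees / Area_ha
Density = 358 trees / 2.1 ha
Density = 170 trees/ha

170


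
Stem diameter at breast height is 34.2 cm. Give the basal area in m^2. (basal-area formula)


Formula: BA = pi * (DBH/2)^2 / 10000  (cm^2 to m^2)
Radius = DBH/2 = 34.2/2 = 17.1 cm
BA = pi * 17.1^2 / 10000
   = 918.6331 cm^2 / 10000
   = 0.0919 m^2

0.0919


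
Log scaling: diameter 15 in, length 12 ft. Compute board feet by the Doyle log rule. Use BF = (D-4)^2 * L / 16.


Doyle: BF = (D - 4)^2 * L / 16
Adjusted diameter = 15 - 4 = 11 in
(D-4)^2 = 11^2 = 121
BF = 121 * 12 / 16 = 91 BF

91


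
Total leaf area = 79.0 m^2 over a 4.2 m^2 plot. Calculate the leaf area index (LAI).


Formula: LAI = total leaf area / ground area  (dimensionless)
LAI = 79.0 m^2 / 4.2 m^2
LAI = 18.81

18.81


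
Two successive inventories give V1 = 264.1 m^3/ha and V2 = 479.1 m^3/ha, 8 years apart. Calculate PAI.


Formula: PAI = (V_T2 - V_T1) / (T2 - T1)
Volume increment = 479.1 - 264.1 = 215.0 m^3/ha
PAI = 215.0 / 8 = 26.88 m^3/ha/year

26.88


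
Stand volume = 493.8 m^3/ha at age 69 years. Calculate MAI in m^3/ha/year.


Formula: MAI = Total Volume / Stand Age
MAI = 493.8 m^3/ha / 69 years
MAI = 7.16 m^3/ha/year

7.16


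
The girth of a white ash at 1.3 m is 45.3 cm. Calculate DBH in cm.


Formula: DBH = C / pi
DBH = 45.3 / pi
pi = 3.14159...
DBH = 14.4 cm

14.4


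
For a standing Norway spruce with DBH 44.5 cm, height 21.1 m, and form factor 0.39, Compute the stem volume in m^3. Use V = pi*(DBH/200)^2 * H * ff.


Formula: V = pi * (DBH/200)^2 * H * ff
Radius = DBH/200 = 44.5/200 = 0.2225 m
Radius^2 = 0.2225^2 = 0.04950625 m^2
V = pi * 0.04950625 * 21.1 * 0.39
V = 1.28 m^3

1.28


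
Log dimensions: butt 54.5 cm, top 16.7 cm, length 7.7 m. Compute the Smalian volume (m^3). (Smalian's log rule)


Smalian: V = (A1 + A2)/2 * L,  A = pi*(D/200)^2
A1 = pi*(54.5/200)^2 = 0.233283 m^2
A2 = pi*(16.7/200)^2 = 0.021904 m^2
V = (0.233283+0.021904)/2*7.7 = 0.9825 m^3

0.9825


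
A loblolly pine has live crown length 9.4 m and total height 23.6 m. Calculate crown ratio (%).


Formula: Crown Ratio = (Crown Length / Total Height) * 100
CR = (9.4 m / 23.6 m) * 100
CR = 0.3983 * 100 = 39.8%

39.8


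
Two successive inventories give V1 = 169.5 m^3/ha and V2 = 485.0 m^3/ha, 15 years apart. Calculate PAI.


Formula: PAI = (V_T2 - V_T1) / (T2 - T1)
Volume increment = 485.0 - 169.5 = 315.5 m^3/ha
PAI = 315.5 / 15 = 21.03 m^3/ha/year

21.03


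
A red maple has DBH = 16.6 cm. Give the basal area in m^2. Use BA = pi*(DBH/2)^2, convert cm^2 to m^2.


Formula: BA = pi * (DBH/2)^2 / 10000  (cm^2 to m^2)
Radius = DBH/2 = 16.6/2 = 8.3 cm
BA = pi * 8.3^2 / 10000
   = 216.4243 cm^2 / 10000
   = 0.0216 m^2

0.0216
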